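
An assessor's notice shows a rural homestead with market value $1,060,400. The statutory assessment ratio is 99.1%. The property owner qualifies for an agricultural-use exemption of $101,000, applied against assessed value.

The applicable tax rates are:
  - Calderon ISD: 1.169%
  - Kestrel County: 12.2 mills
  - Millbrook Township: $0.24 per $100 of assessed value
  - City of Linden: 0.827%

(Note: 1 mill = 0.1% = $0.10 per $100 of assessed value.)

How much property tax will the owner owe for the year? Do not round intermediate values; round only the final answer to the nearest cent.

$32,827.04

Assessed value = $1,060,400 × 0.991 = $1,050,856.4
Taxable value = $1,050,856.4 − $101,000 = $949,856.4
Calderon ISD: $949,856.4 × 0.01169 = $11,103.821316
Kestrel County: $949,856.4 × 0.0122 = $11,588.24808
Millbrook Township: $949,856.4 × 0.0024 = $2,279.65536
City of Linden: $949,856.4 × 0.00827 = $7,855.312428
Total = $32,827.037184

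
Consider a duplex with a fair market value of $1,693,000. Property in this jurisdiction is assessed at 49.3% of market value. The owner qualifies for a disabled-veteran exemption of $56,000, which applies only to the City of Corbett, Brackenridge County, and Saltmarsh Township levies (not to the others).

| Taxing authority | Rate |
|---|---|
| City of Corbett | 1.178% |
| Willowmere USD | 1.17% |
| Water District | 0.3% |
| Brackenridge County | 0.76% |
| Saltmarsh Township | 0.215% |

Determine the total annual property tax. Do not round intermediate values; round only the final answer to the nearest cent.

$29,033.65

Assessed value = $1,693,000 × 0.493 = $834,649
City of Corbett: ($834,649 − $56,000) × 0.01178 = $778,649 × 0.01178 = $9,172.48522
Willowmere USD: $834,649 × 0.0117 = $9,765.3933
Water District: $834,649 × 0.003 = $2,503.947
Brackenridge County: ($834,649 − $56,000) × 0.0076 = $778,649 × 0.0076 = $5,917.7324
Saltmarsh Township: ($834,649 − $56,000) × 0.00215 = $778,649 × 0.00215 = $1,674.09535
Total = $29,033.65327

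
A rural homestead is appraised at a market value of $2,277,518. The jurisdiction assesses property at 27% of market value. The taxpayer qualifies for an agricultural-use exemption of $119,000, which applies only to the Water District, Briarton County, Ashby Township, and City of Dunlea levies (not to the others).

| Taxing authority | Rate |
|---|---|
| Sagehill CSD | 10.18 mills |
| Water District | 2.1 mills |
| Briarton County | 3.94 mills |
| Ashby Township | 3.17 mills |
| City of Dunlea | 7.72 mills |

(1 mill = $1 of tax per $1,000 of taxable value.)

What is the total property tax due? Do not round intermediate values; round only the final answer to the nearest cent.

Assessed value = $2,277,518 × 0.27 = $614,929.86
Sagehill CSD: $614,929.86 × 0.01018 = $6,259.9859748
Water District: ($614,929.86 − $119,000) × 0.0021 = $495,929.86 × 0.0021 = $1,041.452706
Briarton County: ($614,929.86 − $119,000) × 0.00394 = $495,929.86 × 0.00394 = $1,953.9636484
Ashby Township: ($614,929.86 − $119,000) × 0.00317 = $495,929.86 × 0.00317 = $1,572.0976562
City of Dunlea: ($614,929.86 − $119,000) × 0.00772 = $495,929.86 × 0.00772 = $3,828.5785192
Total = $14,656.0785046

$14,656.08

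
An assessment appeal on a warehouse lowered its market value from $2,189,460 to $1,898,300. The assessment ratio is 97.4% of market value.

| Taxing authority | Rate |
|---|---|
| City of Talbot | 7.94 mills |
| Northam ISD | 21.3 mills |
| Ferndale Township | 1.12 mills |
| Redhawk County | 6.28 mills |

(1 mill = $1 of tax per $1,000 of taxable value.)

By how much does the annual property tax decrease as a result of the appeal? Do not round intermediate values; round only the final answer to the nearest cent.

$10,390.73

Old assessed value = $2,189,460 × 0.974 = $2,132,534.04
New assessed value = $1,898,300 × 0.974 = $1,848,944.2
Combined rate = 0.00794 + 0.0213 + 0.00112 + 0.00628 = 0.03664
Old tax = $2,132,534.04 × 0.03664 = $78,136.0472256
New tax = $1,848,944.2 × 0.03664 = $67,745.315488
Reduction = $78,136.0472256 − $67,745.315488 = $10,390.7317376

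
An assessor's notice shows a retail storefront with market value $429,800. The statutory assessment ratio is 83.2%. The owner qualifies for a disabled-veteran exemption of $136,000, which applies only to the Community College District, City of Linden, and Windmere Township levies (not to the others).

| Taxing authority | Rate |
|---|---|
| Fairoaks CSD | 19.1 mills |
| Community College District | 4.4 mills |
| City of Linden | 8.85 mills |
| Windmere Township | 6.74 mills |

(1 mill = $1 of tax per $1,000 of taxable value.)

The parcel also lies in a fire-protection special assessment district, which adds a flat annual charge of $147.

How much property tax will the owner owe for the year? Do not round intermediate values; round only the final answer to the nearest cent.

Assessed value = $429,800 × 0.832 = $357,593.6
Fairoaks CSD: $357,593.6 × 0.0191 = $6,830.03776
Community College District: ($357,593.6 − $136,000) × 0.0044 = $221,593.6 × 0.0044 = $975.01184
City of Linden: ($357,593.6 − $136,000) × 0.00885 = $221,593.6 × 0.00885 = $1,961.10336
Windmere Township: ($357,593.6 − $136,000) × 0.00674 = $221,593.6 × 0.00674 = $1,493.540864
Levies subtotal = $11,259.693824
Total = $11,259.693824 + $147 = $11,406.693824

$11,406.69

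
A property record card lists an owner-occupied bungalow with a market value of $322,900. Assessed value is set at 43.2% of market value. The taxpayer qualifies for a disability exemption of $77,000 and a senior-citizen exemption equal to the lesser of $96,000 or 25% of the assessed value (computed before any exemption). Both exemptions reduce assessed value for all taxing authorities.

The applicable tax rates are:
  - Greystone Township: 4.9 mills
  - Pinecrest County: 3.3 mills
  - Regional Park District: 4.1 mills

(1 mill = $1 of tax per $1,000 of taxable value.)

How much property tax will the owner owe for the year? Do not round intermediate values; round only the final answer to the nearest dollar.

$340

Assessed value = $322,900 × 0.432 = $139,492.8
Senior-citizen exemption = min($96,000, 25% × $139,492.8) = min($96,000, $34,873.2) = $34,873.2 (percentage binds)
Taxable value = $139,492.8 − $77,000 − $34,873.2 = $27,619.6
Greystone Township: $27,619.6 × 0.0049 = $135.33604
Pinecrest County: $27,619.6 × 0.0033 = $91.14468
Regional Park District: $27,619.6 × 0.0041 = $113.24036
Total = $339.72108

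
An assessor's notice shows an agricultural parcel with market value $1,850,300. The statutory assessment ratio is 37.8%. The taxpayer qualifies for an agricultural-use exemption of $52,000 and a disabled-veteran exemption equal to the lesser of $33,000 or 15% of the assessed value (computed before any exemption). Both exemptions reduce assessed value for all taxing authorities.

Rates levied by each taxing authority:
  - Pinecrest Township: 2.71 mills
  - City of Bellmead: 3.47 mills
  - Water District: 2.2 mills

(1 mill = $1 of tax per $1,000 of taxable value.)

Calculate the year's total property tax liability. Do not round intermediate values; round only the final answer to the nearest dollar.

Assessed value = $1,850,300 × 0.378 = $699,413.4
Disabled-veteran exemption = min($33,000, 15% × $699,413.4) = min($33,000, $104,912.01) = $33,000 (dollar cap binds)
Taxable value = $699,413.4 − $52,000 − $33,000 = $614,413.4
Pinecrest Township: $614,413.4 × 0.00271 = $1,665.060314
City of Bellmead: $614,413.4 × 0.00347 = $2,132.014498
Water District: $614,413.4 × 0.0022 = $1,351.70948
Total = $5,148.784292

$5,149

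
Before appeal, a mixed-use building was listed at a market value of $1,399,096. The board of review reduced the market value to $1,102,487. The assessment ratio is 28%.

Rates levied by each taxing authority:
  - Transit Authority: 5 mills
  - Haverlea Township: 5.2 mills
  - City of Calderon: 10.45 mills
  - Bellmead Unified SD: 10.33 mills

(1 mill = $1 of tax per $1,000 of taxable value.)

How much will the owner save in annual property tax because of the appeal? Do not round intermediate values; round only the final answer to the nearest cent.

$2,572.91

Old assessed value = $1,399,096 × 0.28 = $391,746.88
New assessed value = $1,102,487 × 0.28 = $308,696.36
Combined rate = 0.005 + 0.0052 + 0.01045 + 0.01033 = 0.03098
Old tax = $391,746.88 × 0.03098 = $12,136.3183424
New tax = $308,696.36 × 0.03098 = $9,563.4132328
Reduction = $12,136.3183424 − $9,563.4132328 = $2,572.9051096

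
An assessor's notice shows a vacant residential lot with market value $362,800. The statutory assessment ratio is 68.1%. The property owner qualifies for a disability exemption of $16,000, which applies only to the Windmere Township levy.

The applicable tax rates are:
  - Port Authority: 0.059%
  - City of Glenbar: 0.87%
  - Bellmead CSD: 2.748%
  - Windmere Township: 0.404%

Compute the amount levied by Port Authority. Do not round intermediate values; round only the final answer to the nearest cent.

Assessed value = $362,800 × 0.681 = $247,066.8
Port Authority taxable value = $247,066.8 (exemption does not apply)
Port Authority levy = $247,066.8 × 0.00059 = $145.769412

$145.77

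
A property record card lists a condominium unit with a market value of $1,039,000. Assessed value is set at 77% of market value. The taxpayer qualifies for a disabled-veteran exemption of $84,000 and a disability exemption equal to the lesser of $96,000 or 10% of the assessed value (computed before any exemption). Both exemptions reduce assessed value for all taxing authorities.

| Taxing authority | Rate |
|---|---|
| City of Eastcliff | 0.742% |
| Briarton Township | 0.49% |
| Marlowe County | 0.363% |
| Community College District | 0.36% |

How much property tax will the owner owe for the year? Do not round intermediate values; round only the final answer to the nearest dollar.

$12,434

Assessed value = $1,039,000 × 0.77 = $800,030
Disability exemption = min($96,000, 10% × $800,030) = min($96,000, $80,003) = $80,003 (percentage binds)
Taxable value = $800,030 − $84,000 − $80,003 = $636,027
City of Eastcliff: $636,027 × 0.00742 = $4,719.32034
Briarton Township: $636,027 × 0.0049 = $3,116.5323
Marlowe County: $636,027 × 0.00363 = $2,308.77801
Community College District: $636,027 × 0.0036 = $2,289.6972
Total = $12,434.32785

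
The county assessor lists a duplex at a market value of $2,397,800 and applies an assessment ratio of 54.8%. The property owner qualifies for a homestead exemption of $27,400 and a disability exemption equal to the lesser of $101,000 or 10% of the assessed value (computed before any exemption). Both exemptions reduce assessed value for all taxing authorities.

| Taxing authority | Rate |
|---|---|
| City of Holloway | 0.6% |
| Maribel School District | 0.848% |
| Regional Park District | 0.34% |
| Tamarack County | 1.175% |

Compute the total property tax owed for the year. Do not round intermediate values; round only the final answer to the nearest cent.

$35,129.16

Assessed value = $2,397,800 × 0.548 = $1,313,994.4
Disability exemption = min($101,000, 10% × $1,313,994.4) = min($101,000, $131,399.44) = $101,000 (dollar cap binds)
Taxable value = $1,313,994.4 − $27,400 − $101,000 = $1,185,594.4
City of Holloway: $1,185,594.4 × 0.006 = $7,113.5664
Maribel School District: $1,185,594.4 × 0.00848 = $10,053.840512
Regional Park District: $1,185,594.4 × 0.0034 = $4,031.02096
Tamarack County: $1,185,594.4 × 0.01175 = $13,930.7342
Total = $35,129.162072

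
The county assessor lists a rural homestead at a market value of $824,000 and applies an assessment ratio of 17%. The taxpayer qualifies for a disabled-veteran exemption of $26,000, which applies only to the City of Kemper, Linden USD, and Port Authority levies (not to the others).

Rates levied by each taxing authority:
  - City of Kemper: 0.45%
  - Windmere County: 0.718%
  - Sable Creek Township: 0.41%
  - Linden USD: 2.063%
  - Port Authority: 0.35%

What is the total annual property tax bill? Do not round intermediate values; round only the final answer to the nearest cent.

$4,846.21

Assessed value = $824,000 × 0.17 = $140,080
City of Kemper: ($140,080 − $26,000) × 0.0045 = $114,080 × 0.0045 = $513.36
Windmere County: $140,080 × 0.00718 = $1,005.7744
Sable Creek Township: $140,080 × 0.0041 = $574.328
Linden USD: ($140,080 − $26,000) × 0.02063 = $114,080 × 0.02063 = $2,353.4704
Port Authority: ($140,080 − $26,000) × 0.0035 = $114,080 × 0.0035 = $399.28
Total = $4,846.2128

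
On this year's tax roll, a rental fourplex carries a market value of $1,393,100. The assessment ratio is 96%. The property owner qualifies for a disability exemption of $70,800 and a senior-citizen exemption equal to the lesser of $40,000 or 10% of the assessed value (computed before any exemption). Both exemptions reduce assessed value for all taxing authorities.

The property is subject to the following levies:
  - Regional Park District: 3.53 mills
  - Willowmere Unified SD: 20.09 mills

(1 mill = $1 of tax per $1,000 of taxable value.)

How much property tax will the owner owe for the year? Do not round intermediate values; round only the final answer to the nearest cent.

$28,971.73

Assessed value = $1,393,100 × 0.96 = $1,337,376
Senior-citizen exemption = min($40,000, 10% × $1,337,376) = min($40,000, $133,737.6) = $40,000 (dollar cap binds)
Taxable value = $1,337,376 − $70,800 − $40,000 = $1,226,576
Regional Park District: $1,226,576 × 0.00353 = $4,329.81328
Willowmere Unified SD: $1,226,576 × 0.02009 = $24,641.91184
Total = $28,971.72512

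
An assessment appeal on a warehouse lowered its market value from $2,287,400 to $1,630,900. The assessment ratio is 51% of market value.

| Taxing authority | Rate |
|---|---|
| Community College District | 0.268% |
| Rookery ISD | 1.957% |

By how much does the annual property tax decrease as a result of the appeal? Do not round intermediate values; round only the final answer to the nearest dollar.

Old assessed value = $2,287,400 × 0.51 = $1,166,574
New assessed value = $1,630,900 × 0.51 = $831,759
Combined rate = 0.00268 + 0.01957 = 0.02225
Old tax = $1,166,574 × 0.02225 = $25,956.2715
New tax = $831,759 × 0.02225 = $18,506.63775
Reduction = $25,956.2715 − $18,506.63775 = $7,449.63375

$7,450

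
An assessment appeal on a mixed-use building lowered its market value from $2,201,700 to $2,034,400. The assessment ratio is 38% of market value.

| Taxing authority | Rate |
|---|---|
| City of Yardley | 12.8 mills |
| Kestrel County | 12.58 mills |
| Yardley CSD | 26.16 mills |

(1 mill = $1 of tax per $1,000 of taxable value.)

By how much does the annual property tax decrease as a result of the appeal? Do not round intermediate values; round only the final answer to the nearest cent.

Old assessed value = $2,201,700 × 0.38 = $836,646
New assessed value = $2,034,400 × 0.38 = $773,072
Combined rate = 0.0128 + 0.01258 + 0.02616 = 0.05154
Old tax = $836,646 × 0.05154 = $43,120.73484
New tax = $773,072 × 0.05154 = $39,844.13088
Reduction = $43,120.73484 − $39,844.13088 = $3,276.60396

$3,276.60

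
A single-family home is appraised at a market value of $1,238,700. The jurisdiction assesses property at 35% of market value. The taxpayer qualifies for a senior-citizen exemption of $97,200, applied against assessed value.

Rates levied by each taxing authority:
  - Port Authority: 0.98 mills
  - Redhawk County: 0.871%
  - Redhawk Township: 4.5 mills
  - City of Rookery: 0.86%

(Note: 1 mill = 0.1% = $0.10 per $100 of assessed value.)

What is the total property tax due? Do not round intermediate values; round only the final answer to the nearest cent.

Assessed value = $1,238,700 × 0.35 = $433,545
Taxable value = $433,545 − $97,200 = $336,345
Port Authority: $336,345 × 0.00098 = $329.6181
Redhawk County: $336,345 × 0.00871 = $2,929.56495
Redhawk Township: $336,345 × 0.0045 = $1,513.5525
City of Rookery: $336,345 × 0.0086 = $2,892.567
Total = $7,665.30255

$7,665.30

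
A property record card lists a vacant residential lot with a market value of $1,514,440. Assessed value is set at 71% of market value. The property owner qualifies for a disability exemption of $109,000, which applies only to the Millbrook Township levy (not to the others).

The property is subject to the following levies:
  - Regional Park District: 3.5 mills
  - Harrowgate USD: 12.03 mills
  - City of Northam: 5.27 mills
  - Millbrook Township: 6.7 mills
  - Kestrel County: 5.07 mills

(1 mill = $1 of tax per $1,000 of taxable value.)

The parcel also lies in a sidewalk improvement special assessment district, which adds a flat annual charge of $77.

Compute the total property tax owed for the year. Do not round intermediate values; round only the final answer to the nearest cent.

$34,367.67

Assessed value = $1,514,440 × 0.71 = $1,075,252.4
Regional Park District: $1,075,252.4 × 0.0035 = $3,763.3834
Harrowgate USD: $1,075,252.4 × 0.01203 = $12,935.286372
City of Northam: $1,075,252.4 × 0.00527 = $5,666.580148
Millbrook Township: ($1,075,252.4 − $109,000) × 0.0067 = $966,252.4 × 0.0067 = $6,473.89108
Kestrel County: $1,075,252.4 × 0.00507 = $5,451.529668
Levies subtotal = $34,290.670668
Total = $34,290.670668 + $77 = $34,367.670668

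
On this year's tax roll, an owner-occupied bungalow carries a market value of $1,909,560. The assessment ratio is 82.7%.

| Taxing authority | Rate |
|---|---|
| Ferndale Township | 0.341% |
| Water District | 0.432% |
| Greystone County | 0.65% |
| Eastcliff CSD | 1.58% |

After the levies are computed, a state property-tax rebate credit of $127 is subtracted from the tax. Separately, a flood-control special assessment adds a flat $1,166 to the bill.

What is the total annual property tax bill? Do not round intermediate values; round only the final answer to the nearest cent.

Assessed value = $1,909,560 × 0.827 = $1,579,206.12
Ferndale Township: $1,579,206.12 × 0.00341 = $5,385.0928692
Water District: $1,579,206.12 × 0.00432 = $6,822.1704384
Greystone County: $1,579,206.12 × 0.0065 = $10,264.83978
Eastcliff CSD: $1,579,206.12 × 0.0158 = $24,951.456696
Levies subtotal = $47,423.5597836
After credit = $47,423.5597836 − $127 = $47,296.5597836
Total = $47,296.5597836 + $1,166 = $48,462.5597836

$48,462.56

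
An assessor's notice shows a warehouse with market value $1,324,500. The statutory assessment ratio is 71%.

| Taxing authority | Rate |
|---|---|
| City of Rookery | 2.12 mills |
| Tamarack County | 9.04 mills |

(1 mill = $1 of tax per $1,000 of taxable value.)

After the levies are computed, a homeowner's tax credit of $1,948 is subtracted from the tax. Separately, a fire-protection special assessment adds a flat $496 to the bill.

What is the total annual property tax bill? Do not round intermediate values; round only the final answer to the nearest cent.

Assessed value = $1,324,500 × 0.71 = $940,395
City of Rookery: $940,395 × 0.00212 = $1,993.6374
Tamarack County: $940,395 × 0.00904 = $8,501.1708
Levies subtotal = $10,494.8082
After credit = $10,494.8082 − $1,948 = $8,546.8082
Total = $8,546.8082 + $496 = $9,042.8082

$9,042.81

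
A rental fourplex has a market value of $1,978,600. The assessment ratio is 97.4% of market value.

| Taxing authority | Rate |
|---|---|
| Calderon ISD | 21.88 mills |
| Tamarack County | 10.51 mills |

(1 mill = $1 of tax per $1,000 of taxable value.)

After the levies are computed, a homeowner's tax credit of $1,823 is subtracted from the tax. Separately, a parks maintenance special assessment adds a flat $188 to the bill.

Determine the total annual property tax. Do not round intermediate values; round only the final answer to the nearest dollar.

$60,786

Assessed value = $1,978,600 × 0.974 = $1,927,156.4
Calderon ISD: $1,927,156.4 × 0.02188 = $42,166.182032
Tamarack County: $1,927,156.4 × 0.01051 = $20,254.413764
Levies subtotal = $62,420.595796
After credit = $62,420.595796 − $1,823 = $60,597.595796
Total = $60,597.595796 + $188 = $60,785.595796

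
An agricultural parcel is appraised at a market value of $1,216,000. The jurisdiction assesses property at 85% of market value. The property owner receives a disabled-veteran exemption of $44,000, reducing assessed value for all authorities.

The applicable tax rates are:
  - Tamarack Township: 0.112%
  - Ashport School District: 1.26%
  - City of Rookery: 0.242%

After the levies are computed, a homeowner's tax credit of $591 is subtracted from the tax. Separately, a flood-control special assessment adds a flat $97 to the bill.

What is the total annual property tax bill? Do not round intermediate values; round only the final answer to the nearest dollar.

Assessed value = $1,216,000 × 0.85 = $1,033,600
Taxable value = $1,033,600 − $44,000 = $989,600
Tamarack Township: $989,600 × 0.00112 = $1,108.352
Ashport School District: $989,600 × 0.0126 = $12,468.96
City of Rookery: $989,600 × 0.00242 = $2,394.832
Levies subtotal = $15,972.144
After credit = $15,972.144 − $591 = $15,381.144
Total = $15,381.144 + $97 = $15,478.144

$15,478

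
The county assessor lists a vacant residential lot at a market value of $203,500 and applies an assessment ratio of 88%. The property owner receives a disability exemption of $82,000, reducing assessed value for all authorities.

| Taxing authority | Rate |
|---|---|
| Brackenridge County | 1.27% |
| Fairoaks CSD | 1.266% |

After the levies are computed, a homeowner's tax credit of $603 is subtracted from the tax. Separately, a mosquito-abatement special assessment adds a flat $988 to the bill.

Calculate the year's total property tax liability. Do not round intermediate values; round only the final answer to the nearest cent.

$2,846.95

Assessed value = $203,500 × 0.88 = $179,080
Taxable value = $179,080 − $82,000 = $97,080
Brackenridge County: $97,080 × 0.0127 = $1,232.916
Fairoaks CSD: $97,080 × 0.01266 = $1,229.0328
Levies subtotal = $2,461.9488
After credit = $2,461.9488 − $603 = $1,858.9488
Total = $1,858.9488 + $988 = $2,846.9488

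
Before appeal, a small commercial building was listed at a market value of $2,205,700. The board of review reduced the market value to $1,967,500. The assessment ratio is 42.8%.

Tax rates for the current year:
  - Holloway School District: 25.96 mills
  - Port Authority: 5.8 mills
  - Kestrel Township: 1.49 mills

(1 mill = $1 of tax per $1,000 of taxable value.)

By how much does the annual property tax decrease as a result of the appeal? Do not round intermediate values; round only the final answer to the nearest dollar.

$3,390

Old assessed value = $2,205,700 × 0.428 = $944,039.6
New assessed value = $1,967,500 × 0.428 = $842,090
Combined rate = 0.02596 + 0.0058 + 0.00149 = 0.03325
Old tax = $944,039.6 × 0.03325 = $31,389.3167
New tax = $842,090 × 0.03325 = $27,999.4925
Reduction = $31,389.3167 − $27,999.4925 = $3,389.8242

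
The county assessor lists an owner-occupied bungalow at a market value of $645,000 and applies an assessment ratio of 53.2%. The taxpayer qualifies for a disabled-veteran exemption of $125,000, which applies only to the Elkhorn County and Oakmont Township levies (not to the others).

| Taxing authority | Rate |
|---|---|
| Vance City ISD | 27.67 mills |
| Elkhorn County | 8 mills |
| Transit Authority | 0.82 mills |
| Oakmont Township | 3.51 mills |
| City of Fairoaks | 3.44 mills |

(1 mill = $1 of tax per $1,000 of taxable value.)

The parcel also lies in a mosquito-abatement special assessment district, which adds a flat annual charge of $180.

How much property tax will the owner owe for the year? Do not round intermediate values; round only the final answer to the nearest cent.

Assessed value = $645,000 × 0.532 = $343,140
Vance City ISD: $343,140 × 0.02767 = $9,494.6838
Elkhorn County: ($343,140 − $125,000) × 0.008 = $218,140 × 0.008 = $1,745.12
Transit Authority: $343,140 × 0.00082 = $281.3748
Oakmont Township: ($343,140 − $125,000) × 0.00351 = $218,140 × 0.00351 = $765.6714
City of Fairoaks: $343,140 × 0.00344 = $1,180.4016
Levies subtotal = $13,467.2516
Total = $13,467.2516 + $180 = $13,647.2516

$13,647.25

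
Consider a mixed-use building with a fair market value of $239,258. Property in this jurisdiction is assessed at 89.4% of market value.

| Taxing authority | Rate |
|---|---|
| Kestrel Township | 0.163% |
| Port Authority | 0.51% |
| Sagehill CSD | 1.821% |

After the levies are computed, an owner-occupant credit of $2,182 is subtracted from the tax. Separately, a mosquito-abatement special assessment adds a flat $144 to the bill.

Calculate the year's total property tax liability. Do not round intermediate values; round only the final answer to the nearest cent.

Assessed value = $239,258 × 0.894 = $213,896.652
Kestrel Township: $213,896.652 × 0.00163 = $348.65154276
Port Authority: $213,896.652 × 0.0051 = $1,090.8729252
Sagehill CSD: $213,896.652 × 0.01821 = $3,895.05803292
Levies subtotal = $5,334.58250088
After credit = $5,334.58250088 − $2,182 = $3,152.58250088
Total = $3,152.58250088 + $144 = $3,296.58250088

$3,296.58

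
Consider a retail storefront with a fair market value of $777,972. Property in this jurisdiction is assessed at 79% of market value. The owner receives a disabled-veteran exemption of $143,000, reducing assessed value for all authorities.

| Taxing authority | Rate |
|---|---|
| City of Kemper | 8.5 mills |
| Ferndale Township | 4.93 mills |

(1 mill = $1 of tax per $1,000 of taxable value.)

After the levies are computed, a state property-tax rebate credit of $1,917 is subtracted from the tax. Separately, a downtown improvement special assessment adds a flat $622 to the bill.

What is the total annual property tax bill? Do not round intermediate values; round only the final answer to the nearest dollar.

$5,039

Assessed value = $777,972 × 0.79 = $614,597.88
Taxable value = $614,597.88 − $143,000 = $471,597.88
City of Kemper: $471,597.88 × 0.0085 = $4,008.58198
Ferndale Township: $471,597.88 × 0.00493 = $2,324.9775484
Levies subtotal = $6,333.5595284
After credit = $6,333.5595284 − $1,917 = $4,416.5595284
Total = $4,416.5595284 + $622 = $5,038.5595284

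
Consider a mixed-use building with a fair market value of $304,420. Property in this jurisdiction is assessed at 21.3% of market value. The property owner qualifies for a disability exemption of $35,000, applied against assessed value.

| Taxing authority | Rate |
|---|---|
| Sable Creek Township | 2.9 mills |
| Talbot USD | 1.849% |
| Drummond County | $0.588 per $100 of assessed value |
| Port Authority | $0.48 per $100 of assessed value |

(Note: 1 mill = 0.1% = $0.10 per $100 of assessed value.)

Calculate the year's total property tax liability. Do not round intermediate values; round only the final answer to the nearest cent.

$957.02

Assessed value = $304,420 × 0.213 = $64,841.46
Taxable value = $64,841.46 − $35,000 = $29,841.46
Sable Creek Township: $29,841.46 × 0.0029 = $86.540234
Talbot USD: $29,841.46 × 0.01849 = $551.7685954
Drummond County: $29,841.46 × 0.00588 = $175.4677848
Port Authority: $29,841.46 × 0.0048 = $143.239008
Total = $957.0156222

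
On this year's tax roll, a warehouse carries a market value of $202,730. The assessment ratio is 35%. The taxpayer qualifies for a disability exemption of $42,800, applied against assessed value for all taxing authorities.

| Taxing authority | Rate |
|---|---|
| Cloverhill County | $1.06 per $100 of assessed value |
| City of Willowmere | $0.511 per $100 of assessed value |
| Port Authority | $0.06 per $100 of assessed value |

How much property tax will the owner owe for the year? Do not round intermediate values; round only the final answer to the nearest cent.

Assessed value = $202,730 × 0.35 = $70,955.5
Taxable value = $70,955.5 − $42,800 = $28,155.5
Cloverhill County: $28,155.5 × 0.0106 = $298.4483
City of Willowmere: $28,155.5 × 0.00511 = $143.874605
Port Authority: $28,155.5 × 0.0006 = $16.8933
Total = $298.4483 + $143.874605 + $16.8933 = $459.216205

$459.22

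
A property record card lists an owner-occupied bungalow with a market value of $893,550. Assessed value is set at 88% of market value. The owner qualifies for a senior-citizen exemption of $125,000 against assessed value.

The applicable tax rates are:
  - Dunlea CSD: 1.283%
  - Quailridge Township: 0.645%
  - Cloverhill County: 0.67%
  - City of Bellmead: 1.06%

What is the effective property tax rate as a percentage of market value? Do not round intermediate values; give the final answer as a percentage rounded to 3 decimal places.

2.707%

Assessed value = $893,550 × 0.88 = $786,324
Taxable value = $786,324 − $125,000 = $661,324
Dunlea CSD: $661,324 × 0.01283 = $8,484.78692
Quailridge Township: $661,324 × 0.00645 = $4,265.5398
Cloverhill County: $661,324 × 0.0067 = $4,430.8708
City of Bellmead: $661,324 × 0.0106 = $7,010.0344
Total tax = $24,191.23192
Effective rate = $24,191.23192 ÷ $893,550 = 2.707% of market value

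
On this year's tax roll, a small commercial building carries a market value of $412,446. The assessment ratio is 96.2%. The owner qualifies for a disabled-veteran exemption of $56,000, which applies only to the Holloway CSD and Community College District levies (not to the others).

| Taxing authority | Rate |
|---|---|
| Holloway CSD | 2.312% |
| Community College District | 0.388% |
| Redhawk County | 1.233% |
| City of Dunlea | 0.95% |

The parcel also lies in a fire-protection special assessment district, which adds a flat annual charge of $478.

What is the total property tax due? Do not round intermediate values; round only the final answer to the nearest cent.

$18,340.43

Assessed value = $412,446 × 0.962 = $396,773.052
Holloway CSD: ($396,773.052 − $56,000) × 0.02312 = $340,773.052 × 0.02312 = $7,878.67296224
Community College District: ($396,773.052 − $56,000) × 0.00388 = $340,773.052 × 0.00388 = $1,322.19944176
Redhawk County: $396,773.052 × 0.01233 = $4,892.21173116
City of Dunlea: $396,773.052 × 0.0095 = $3,769.343994
Levies subtotal = $17,862.42812916
Total = $17,862.42812916 + $478 = $18,340.42812916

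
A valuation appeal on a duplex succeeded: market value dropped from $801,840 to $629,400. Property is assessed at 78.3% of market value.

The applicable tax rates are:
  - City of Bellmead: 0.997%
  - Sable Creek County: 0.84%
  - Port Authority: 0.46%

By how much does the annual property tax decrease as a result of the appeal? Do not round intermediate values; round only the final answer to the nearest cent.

$3,101.42

Old assessed value = $801,840 × 0.783 = $627,840.72
New assessed value = $629,400 × 0.783 = $492,820.2
Combined rate = 0.00997 + 0.0084 + 0.0046 = 0.02297
Old tax = $627,840.72 × 0.02297 = $14,421.5013384
New tax = $492,820.2 × 0.02297 = $11,320.079994
Reduction = $14,421.5013384 − $11,320.079994 = $3,101.4213444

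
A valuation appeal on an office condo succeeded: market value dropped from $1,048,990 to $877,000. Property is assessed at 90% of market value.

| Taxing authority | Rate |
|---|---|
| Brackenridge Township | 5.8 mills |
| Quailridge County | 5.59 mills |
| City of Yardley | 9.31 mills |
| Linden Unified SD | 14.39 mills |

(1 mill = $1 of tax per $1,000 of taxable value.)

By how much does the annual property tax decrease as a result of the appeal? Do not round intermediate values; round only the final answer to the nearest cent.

$5,431.62

Old assessed value = $1,048,990 × 0.9 = $944,091
New assessed value = $877,000 × 0.9 = $789,300
Combined rate = 0.0058 + 0.00559 + 0.00931 + 0.01439 = 0.03509
Old tax = $944,091 × 0.03509 = $33,128.15319
New tax = $789,300 × 0.03509 = $27,696.537
Reduction = $33,128.15319 − $27,696.537 = $5,431.61619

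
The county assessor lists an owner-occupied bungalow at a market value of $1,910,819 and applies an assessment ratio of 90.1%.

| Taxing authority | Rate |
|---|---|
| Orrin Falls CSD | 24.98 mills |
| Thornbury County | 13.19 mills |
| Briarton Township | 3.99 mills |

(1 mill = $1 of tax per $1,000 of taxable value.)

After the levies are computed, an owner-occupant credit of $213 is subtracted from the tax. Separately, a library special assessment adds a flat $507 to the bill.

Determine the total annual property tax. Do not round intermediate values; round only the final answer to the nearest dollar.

Assessed value = $1,910,819 × 0.901 = $1,721,647.919
Orrin Falls CSD: $1,721,647.919 × 0.02498 = $43,006.76501662
Thornbury County: $1,721,647.919 × 0.01319 = $22,708.53605161
Briarton Township: $1,721,647.919 × 0.00399 = $6,869.37519681
Levies subtotal = $72,584.67626504
After credit = $72,584.67626504 − $213 = $72,371.67626504
Total = $72,371.67626504 + $507 = $72,878.67626504

$72,879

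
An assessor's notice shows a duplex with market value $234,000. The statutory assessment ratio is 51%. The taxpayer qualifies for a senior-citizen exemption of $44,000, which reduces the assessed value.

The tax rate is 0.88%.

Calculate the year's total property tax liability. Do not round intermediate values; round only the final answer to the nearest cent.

Assessed value = $234,000 × 0.51 = $119,340
Taxable value = $119,340 − $44,000 = $75,340
Tax = $75,340 × 0.0088 = $662.992

$662.99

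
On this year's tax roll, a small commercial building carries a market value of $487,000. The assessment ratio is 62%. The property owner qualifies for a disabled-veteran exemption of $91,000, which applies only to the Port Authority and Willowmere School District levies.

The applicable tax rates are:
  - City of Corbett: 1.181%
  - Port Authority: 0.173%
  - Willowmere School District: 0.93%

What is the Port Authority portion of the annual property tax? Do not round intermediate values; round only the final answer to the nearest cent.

Assessed value = $487,000 × 0.62 = $301,940
Port Authority taxable value = $301,940 − $91,000 = $210,940
Port Authority levy = $210,940 × 0.00173 = $364.9262

$364.93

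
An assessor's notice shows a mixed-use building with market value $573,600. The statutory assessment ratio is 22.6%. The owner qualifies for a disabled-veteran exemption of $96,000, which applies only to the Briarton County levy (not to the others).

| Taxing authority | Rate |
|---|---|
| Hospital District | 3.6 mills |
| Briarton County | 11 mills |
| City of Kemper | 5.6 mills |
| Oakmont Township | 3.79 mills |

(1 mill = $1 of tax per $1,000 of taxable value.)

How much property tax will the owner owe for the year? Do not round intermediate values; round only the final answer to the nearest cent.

$2,053.91

Assessed value = $573,600 × 0.226 = $129,633.6
Hospital District: $129,633.6 × 0.0036 = $466.68096
Briarton County: ($129,633.6 − $96,000) × 0.011 = $33,633.6 × 0.011 = $369.9696
City of Kemper: $129,633.6 × 0.0056 = $725.94816
Oakmont Township: $129,633.6 × 0.00379 = $491.311344
Total = $2,053.910064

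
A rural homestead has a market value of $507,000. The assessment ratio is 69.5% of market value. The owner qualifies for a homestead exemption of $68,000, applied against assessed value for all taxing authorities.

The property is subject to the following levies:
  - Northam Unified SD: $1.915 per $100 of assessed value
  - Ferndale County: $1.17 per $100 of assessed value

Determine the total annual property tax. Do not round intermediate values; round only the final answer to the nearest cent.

Assessed value = $507,000 × 0.695 = $352,365
Taxable value = $352,365 − $68,000 = $284,365
Northam Unified SD: $284,365 × 0.01915 = $5,445.58975
Ferndale County: $284,365 × 0.0117 = $3,327.0705
Total = $5,445.58975 + $3,327.0705 = $8,772.66025

$8,772.66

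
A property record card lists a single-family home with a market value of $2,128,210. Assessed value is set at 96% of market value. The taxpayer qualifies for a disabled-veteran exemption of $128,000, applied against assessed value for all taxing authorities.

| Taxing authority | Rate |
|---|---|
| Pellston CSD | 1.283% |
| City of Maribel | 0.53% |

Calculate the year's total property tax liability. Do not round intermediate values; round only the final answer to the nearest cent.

$34,720.43

Assessed value = $2,128,210 × 0.96 = $2,043,081.6
Taxable value = $2,043,081.6 − $128,000 = $1,915,081.6
Pellston CSD: $1,915,081.6 × 0.01283 = $24,570.496928
City of Maribel: $1,915,081.6 × 0.0053 = $10,149.93248
Total = $24,570.496928 + $10,149.93248 = $34,720.429408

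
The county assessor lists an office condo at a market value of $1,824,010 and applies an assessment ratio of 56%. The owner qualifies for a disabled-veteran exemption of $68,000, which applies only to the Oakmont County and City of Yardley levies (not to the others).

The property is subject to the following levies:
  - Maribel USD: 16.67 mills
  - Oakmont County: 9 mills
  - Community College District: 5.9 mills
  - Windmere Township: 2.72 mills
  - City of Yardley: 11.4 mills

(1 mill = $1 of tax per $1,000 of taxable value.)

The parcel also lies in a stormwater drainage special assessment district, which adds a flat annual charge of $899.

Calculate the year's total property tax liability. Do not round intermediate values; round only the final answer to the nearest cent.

$46,181.65

Assessed value = $1,824,010 × 0.56 = $1,021,445.6
Maribel USD: $1,021,445.6 × 0.01667 = $17,027.498152
Oakmont County: ($1,021,445.6 − $68,000) × 0.009 = $953,445.6 × 0.009 = $8,581.0104
Community College District: $1,021,445.6 × 0.0059 = $6,026.52904
Windmere Township: $1,021,445.6 × 0.00272 = $2,778.332032
City of Yardley: ($1,021,445.6 − $68,000) × 0.0114 = $953,445.6 × 0.0114 = $10,869.27984
Levies subtotal = $45,282.649464
Total = $45,282.649464 + $899 = $46,181.649464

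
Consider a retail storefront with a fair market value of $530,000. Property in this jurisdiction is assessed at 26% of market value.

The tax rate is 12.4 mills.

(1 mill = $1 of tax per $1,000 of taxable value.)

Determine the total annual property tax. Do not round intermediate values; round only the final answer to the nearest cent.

$1,708.72

Assessed value = $530,000 × 0.26 = $137,800
Tax = $137,800 × 0.0124 = $1,708.72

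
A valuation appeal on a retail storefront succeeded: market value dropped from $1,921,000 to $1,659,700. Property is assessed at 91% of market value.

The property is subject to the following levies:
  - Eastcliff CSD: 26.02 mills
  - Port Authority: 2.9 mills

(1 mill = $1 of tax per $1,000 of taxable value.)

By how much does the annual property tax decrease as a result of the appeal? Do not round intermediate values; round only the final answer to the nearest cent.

$6,876.68

Old assessed value = $1,921,000 × 0.91 = $1,748,110
New assessed value = $1,659,700 × 0.91 = $1,510,327
Combined rate = 0.02602 + 0.0029 = 0.02892
Old tax = $1,748,110 × 0.02892 = $50,555.3412
New tax = $1,510,327 × 0.02892 = $43,678.65684
Reduction = $50,555.3412 − $43,678.65684 = $6,876.68436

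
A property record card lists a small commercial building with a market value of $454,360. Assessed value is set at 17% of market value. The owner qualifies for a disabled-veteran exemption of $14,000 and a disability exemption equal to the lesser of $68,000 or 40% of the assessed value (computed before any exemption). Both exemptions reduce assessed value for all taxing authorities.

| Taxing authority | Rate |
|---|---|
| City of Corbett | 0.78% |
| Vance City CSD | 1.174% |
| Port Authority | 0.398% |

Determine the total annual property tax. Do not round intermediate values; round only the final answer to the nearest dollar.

$761

Assessed value = $454,360 × 0.17 = $77,241.2
Disability exemption = min($68,000, 40% × $77,241.2) = min($68,000, $30,896.48) = $30,896.48 (percentage binds)
Taxable value = $77,241.2 − $14,000 − $30,896.48 = $32,344.72
City of Corbett: $32,344.72 × 0.0078 = $252.288816
Vance City CSD: $32,344.72 × 0.01174 = $379.7270128
Port Authority: $32,344.72 × 0.00398 = $128.7319856
Total = $760.7478144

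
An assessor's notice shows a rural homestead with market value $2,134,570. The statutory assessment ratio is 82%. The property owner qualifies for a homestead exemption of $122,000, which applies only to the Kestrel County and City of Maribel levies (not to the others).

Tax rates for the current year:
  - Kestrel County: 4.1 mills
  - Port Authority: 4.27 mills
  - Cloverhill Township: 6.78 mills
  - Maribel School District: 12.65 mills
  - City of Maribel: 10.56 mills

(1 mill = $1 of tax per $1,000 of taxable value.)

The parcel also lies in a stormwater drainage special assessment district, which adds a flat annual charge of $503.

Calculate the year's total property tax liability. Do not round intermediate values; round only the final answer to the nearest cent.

Assessed value = $2,134,570 × 0.82 = $1,750,347.4
Kestrel County: ($1,750,347.4 − $122,000) × 0.0041 = $1,628,347.4 × 0.0041 = $6,676.22434
Port Authority: $1,750,347.4 × 0.00427 = $7,473.983398
Cloverhill Township: $1,750,347.4 × 0.00678 = $11,867.355372
Maribel School District: $1,750,347.4 × 0.01265 = $22,141.89461
City of Maribel: ($1,750,347.4 − $122,000) × 0.01056 = $1,628,347.4 × 0.01056 = $17,195.348544
Levies subtotal = $65,354.806264
Total = $65,354.806264 + $503 = $65,857.806264

$65,857.81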